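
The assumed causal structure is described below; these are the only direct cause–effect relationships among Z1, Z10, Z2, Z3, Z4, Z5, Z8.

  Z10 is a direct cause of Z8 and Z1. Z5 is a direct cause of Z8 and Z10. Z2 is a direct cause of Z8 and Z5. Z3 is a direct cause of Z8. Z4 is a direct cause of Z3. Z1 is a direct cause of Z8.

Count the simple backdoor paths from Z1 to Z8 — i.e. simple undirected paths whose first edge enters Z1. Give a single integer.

3

A backdoor path from Z1 to Z8 is any simple undirected path whose first edge points into Z1 (i.e. leaves Z1 via a parent).
Parents of Z1: {Z10}.
Enumerating:
  P1: Z1 <- Z10 <- Z5 <- Z2 -> Z8
  P2: Z1 <- Z10 <- Z5 -> Z8
  P3: Z1 <- Z10 -> Z8
That exhausts the simple backdoor paths. Count: 3.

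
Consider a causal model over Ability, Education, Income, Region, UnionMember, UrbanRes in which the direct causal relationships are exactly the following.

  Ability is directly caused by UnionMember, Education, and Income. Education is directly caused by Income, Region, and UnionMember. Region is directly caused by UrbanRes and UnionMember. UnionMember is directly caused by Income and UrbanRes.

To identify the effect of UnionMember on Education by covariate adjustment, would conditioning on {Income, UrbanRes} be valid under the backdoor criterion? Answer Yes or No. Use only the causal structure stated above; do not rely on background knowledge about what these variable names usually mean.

Backdoor paths from UnionMember to Education (paths whose first edge points into UnionMember):
  P1: UnionMember <- UrbanRes -> Region -> Education
  P2: UnionMember <- Income -> Education
  P3: UnionMember <- Income -> Ability <- Education
Condition 1 (no descendant of UnionMember in the set): holds — descendants of UnionMember are {Ability, Education, Region}; none are in {Income, UrbanRes}.
Condition 2 (every backdoor path blocked by {Income, UrbanRes}):
  P1: blocked at fork node UrbanRes ∈ conditioning set.
  P2: blocked at fork node Income ∈ conditioning set.
  P3: blocked at fork node Income ∈ conditioning set.
{Income, UrbanRes} satisfies the backdoor criterion.

Yes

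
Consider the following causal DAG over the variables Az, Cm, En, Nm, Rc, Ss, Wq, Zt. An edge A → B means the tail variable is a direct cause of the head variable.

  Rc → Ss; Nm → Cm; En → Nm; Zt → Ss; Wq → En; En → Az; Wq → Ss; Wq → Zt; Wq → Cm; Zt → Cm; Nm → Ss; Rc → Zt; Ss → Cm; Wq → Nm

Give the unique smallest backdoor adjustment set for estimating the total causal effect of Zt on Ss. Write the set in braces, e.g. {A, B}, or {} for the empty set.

{Rc, Wq}

Variables eligible for adjustment (non-descendants of Zt, excluding Zt and Ss): {Az, En, Nm, Rc, Wq}.
Backdoor paths from Zt to Ss:
  P1: Zt <- Wq -> En -> Nm -> Ss
  P2: Zt <- Wq -> En -> Nm -> Cm <- Ss
  P3: Zt <- Wq -> Nm -> Ss
  P4: Zt <- Wq -> Nm -> Cm <- Ss
  P5: Zt <- Wq -> Ss
  P6: Zt <- Wq -> Cm <- Nm -> Ss
  P7: Zt <- Wq -> Cm <- Ss
  P8: Zt <- Rc -> Ss
The empty set is not sufficient: P1 (Zt <- Wq -> En -> Nm -> Ss) has no collider blocking it and no conditioned non-collider, so it is open.
Try {Rc, Wq}:
  P1: blocked at fork node Wq ∈ conditioning set.
  P2: blocked at fork node Wq ∈ conditioning set.
  P3: blocked at fork node Wq ∈ conditioning set.
  P4: blocked at fork node Wq ∈ conditioning set.
  P5: blocked at fork node Wq ∈ conditioning set.
  P6: blocked at fork node Wq ∈ conditioning set.
  P7: blocked at fork node Wq ∈ conditioning set.
  P8: blocked at fork node Rc ∈ conditioning set.
{Rc, Wq} contains no descendant of Zt and blocks every backdoor path.
Every element of {Rc, Wq} is needed (dropping Rc leaves P8 open; dropping Wq leaves P1 open), so no proper subset is valid.
Among all size-2 subsets of the eligible variables, only {Rc, Wq} blocks every backdoor path, so it is the unique smallest valid adjustment set.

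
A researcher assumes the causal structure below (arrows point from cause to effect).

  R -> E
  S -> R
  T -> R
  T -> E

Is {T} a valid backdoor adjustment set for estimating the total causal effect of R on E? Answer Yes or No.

Backdoor paths from R to E (paths whose first edge points into R):
  P1: R <- T -> E
Condition 1 (no descendant of R in the set): holds — descendants of R are {E}; none are in {T}.
Condition 2 (every backdoor path blocked by {T}):
  P1: blocked at fork node T ∈ conditioning set.
{T} satisfies the backdoor criterion.

Yes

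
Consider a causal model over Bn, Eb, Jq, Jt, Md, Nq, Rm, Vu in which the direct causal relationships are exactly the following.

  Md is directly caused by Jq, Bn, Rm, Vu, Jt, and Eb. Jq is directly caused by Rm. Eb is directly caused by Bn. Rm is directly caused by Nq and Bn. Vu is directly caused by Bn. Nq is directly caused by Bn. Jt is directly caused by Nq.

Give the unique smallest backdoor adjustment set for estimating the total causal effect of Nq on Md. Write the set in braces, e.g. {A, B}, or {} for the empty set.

Variables eligible for adjustment (non-descendants of Nq, excluding Nq and Md): {Bn, Eb, Vu}.
Backdoor paths from Nq to Md:
  P1: Nq <- Bn -> Vu -> Md
  P2: Nq <- Bn -> Rm -> Jq -> Md
  P3: Nq <- Bn -> Rm -> Md
  P4: Nq <- Bn -> Eb -> Md
  P5: Nq <- Bn -> Md
The empty set is not sufficient: P1 (Nq <- Bn -> Vu -> Md) has no collider blocking it and no conditioned non-collider, so it is open.
Try {Bn}:
  P1: blocked at fork node Bn ∈ conditioning set.
  P2: blocked at fork node Bn ∈ conditioning set.
  P3: blocked at fork node Bn ∈ conditioning set.
  P4: blocked at fork node Bn ∈ conditioning set.
  P5: blocked at fork node Bn ∈ conditioning set.
{Bn} contains no descendant of Nq and blocks every backdoor path.
No other singleton works — e.g. {Vu} leaves P2 open — so {Bn} is the unique smallest valid adjustment set.

{Bn}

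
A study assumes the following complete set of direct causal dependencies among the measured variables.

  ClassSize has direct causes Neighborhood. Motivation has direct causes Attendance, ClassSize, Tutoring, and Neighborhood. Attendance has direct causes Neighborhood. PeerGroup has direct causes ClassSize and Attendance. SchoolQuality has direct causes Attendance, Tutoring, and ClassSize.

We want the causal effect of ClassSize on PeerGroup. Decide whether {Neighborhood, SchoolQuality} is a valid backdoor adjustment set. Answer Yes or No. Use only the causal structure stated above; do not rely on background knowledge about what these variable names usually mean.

Backdoor paths from ClassSize to PeerGroup (paths whose first edge points into ClassSize):
  P1: ClassSize <- Neighborhood -> Attendance -> PeerGroup
  P2: ClassSize <- Neighborhood -> Motivation <- Attendance -> PeerGroup
  P3: ClassSize <- Neighborhood -> Motivation <- Tutoring -> SchoolQuality <- Attendance -> PeerGroup
Condition 1 (no descendant of ClassSize in the set): FAILS — SchoolQuality is a descendant of ClassSize.
Condition 2 (every backdoor path blocked by {Neighborhood, SchoolQuality}):
  P1: blocked at fork node Neighborhood ∈ conditioning set.
  P2: blocked at fork node Neighborhood ∈ conditioning set.
  P3: blocked at fork node Neighborhood ∈ conditioning set.
{Neighborhood, SchoolQuality} does not satisfy the backdoor criterion.

No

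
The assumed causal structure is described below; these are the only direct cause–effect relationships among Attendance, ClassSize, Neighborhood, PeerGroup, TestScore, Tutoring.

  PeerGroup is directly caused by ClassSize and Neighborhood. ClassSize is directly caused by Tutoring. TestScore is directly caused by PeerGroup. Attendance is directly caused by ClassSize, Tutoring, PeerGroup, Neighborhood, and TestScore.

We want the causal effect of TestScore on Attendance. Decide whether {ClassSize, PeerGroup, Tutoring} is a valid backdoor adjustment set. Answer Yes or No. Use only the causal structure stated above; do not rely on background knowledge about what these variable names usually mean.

Yes

Backdoor paths from TestScore to Attendance (paths whose first edge points into TestScore):
  P1: TestScore <- PeerGroup <- Neighborhood -> Attendance
  P2: TestScore <- PeerGroup <- ClassSize <- Tutoring -> Attendance
  P3: TestScore <- PeerGroup <- ClassSize -> Attendance
  P4: TestScore <- PeerGroup -> Attendance
Condition 1 (no descendant of TestScore in the set): holds — descendants of TestScore are {Attendance}; none are in {ClassSize, PeerGroup, Tutoring}.
Condition 2 (every backdoor path blocked by {ClassSize, PeerGroup, Tutoring}):
  P1: blocked at chain node PeerGroup ∈ conditioning set.
  P2: blocked at chain node PeerGroup ∈ conditioning set.
  P3: blocked at chain node PeerGroup ∈ conditioning set.
  P4: blocked at fork node PeerGroup ∈ conditioning set.
{ClassSize, PeerGroup, Tutoring} satisfies the backdoor criterion.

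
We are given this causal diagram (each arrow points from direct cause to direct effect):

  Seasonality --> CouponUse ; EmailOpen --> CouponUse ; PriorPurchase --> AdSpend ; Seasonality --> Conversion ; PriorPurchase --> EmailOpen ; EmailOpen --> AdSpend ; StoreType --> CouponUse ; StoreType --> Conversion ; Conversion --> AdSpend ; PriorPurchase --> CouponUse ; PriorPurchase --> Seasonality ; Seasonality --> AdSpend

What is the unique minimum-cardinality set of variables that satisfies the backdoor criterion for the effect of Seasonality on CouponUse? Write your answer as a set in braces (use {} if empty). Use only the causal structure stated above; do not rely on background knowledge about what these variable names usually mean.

{PriorPurchase}

Variables eligible for adjustment (non-descendants of Seasonality, excluding Seasonality and CouponUse): {EmailOpen, PriorPurchase, StoreType}.
Backdoor paths from Seasonality to CouponUse:
  P1: Seasonality <- PriorPurchase -> EmailOpen -> AdSpend <- Conversion <- StoreType -> CouponUse
  P2: Seasonality <- PriorPurchase -> EmailOpen -> CouponUse
  P3: Seasonality <- PriorPurchase -> AdSpend <- EmailOpen -> CouponUse
  P4: Seasonality <- PriorPurchase -> AdSpend <- Conversion <- StoreType -> CouponUse
  P5: Seasonality <- PriorPurchase -> CouponUse
The empty set is not sufficient: P2 (Seasonality <- PriorPurchase -> EmailOpen -> CouponUse) has no collider blocking it and no conditioned non-collider, so it is open.
Try {PriorPurchase}:
  P1: blocked at fork node PriorPurchase ∈ conditioning set.
  P2: blocked at fork node PriorPurchase ∈ conditioning set.
  P3: blocked at fork node PriorPurchase ∈ conditioning set.
  P4: blocked at fork node PriorPurchase ∈ conditioning set.
  P5: blocked at fork node PriorPurchase ∈ conditioning set.
{PriorPurchase} contains no descendant of Seasonality and blocks every backdoor path.
No other singleton works — e.g. {StoreType} leaves P2 open — so {PriorPurchase} is the unique smallest valid adjustment set.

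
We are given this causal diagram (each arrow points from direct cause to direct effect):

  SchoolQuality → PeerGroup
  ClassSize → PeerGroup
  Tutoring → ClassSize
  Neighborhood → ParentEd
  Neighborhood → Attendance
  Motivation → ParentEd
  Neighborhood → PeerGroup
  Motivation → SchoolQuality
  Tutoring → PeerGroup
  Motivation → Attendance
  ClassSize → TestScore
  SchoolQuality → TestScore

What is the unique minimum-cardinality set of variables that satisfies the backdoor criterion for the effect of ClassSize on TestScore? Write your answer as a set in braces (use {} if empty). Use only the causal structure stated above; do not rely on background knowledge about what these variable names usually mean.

Variables eligible for adjustment (non-descendants of ClassSize, excluding ClassSize and TestScore): {Attendance, Motivation, Neighborhood, ParentEd, SchoolQuality, Tutoring}.
Backdoor paths from ClassSize to TestScore:
  P1: ClassSize <- Tutoring -> PeerGroup <- Neighborhood -> Attendance <- Motivation -> SchoolQuality -> TestScore
  P2: ClassSize <- Tutoring -> PeerGroup <- Neighborhood -> ParentEd <- Motivation -> SchoolQuality -> TestScore
  P3: ClassSize <- Tutoring -> PeerGroup <- SchoolQuality -> TestScore
Each backdoor path contains an unconditioned collider, so every path is already blocked with the empty conditioning set:
  P1: blocked at collider PeerGroup (neither it nor any descendant is in the conditioning set).
  P2: blocked at collider PeerGroup (neither it nor any descendant is in the conditioning set).
  P3: blocked at collider PeerGroup (neither it nor any descendant is in the conditioning set).
The empty set is therefore the unique smallest valid set.

{}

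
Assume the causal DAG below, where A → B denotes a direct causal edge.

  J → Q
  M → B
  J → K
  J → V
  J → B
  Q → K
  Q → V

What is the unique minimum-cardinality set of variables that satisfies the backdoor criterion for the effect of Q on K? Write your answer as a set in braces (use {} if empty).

{J}

Variables eligible for adjustment (non-descendants of Q, excluding Q and K): {B, J, M}.
Backdoor paths from Q to K:
  P1: Q <- J -> K
The empty set is not sufficient: P1 (Q <- J -> K) has no collider blocking it and no conditioned non-collider, so it is open.
Try {J}:
  P1: blocked at fork node J ∈ conditioning set.
{J} contains no descendant of Q and blocks every backdoor path.
No other singleton works — e.g. {M} leaves P1 open — so {J} is the unique smallest valid adjustment set.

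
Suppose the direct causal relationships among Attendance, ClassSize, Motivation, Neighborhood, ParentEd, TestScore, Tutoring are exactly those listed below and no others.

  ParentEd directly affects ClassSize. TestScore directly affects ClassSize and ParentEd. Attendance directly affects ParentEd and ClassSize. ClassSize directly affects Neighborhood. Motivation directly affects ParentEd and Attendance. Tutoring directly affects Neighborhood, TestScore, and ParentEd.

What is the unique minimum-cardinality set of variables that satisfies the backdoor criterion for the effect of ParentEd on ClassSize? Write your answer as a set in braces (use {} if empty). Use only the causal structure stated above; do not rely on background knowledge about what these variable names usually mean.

Variables eligible for adjustment (non-descendants of ParentEd, excluding ParentEd and ClassSize): {Attendance, Motivation, TestScore, Tutoring}.
Backdoor paths from ParentEd to ClassSize:
  P1: ParentEd <- Motivation -> Attendance -> ClassSize
  P2: ParentEd <- Attendance -> ClassSize
  P3: ParentEd <- Tutoring -> TestScore -> ClassSize
  P4: ParentEd <- Tutoring -> Neighborhood <- ClassSize
  P5: ParentEd <- TestScore <- Tutoring -> Neighborhood <- ClassSize
  P6: ParentEd <- TestScore -> ClassSize
The empty set is not sufficient: P1 (ParentEd <- Motivation -> Attendance -> ClassSize) has no collider blocking it and no conditioned non-collider, so it is open.
Try {Attendance, TestScore}:
  P1: blocked at chain node Attendance ∈ conditioning set.
  P2: blocked at fork node Attendance ∈ conditioning set.
  P3: blocked at chain node TestScore ∈ conditioning set.
  P4: blocked at collider Neighborhood (neither it nor any descendant is in the conditioning set).
  P5: blocked at chain node TestScore ∈ conditioning set.
  P6: blocked at fork node TestScore ∈ conditioning set.
{Attendance, TestScore} contains no descendant of ParentEd and blocks every backdoor path.
Every element of {Attendance, TestScore} is needed (dropping Attendance leaves P1 open; dropping TestScore leaves P3 open), so no proper subset is valid.
Among all size-2 subsets of the eligible variables, only {Attendance, TestScore} blocks every backdoor path, so it is the unique smallest valid adjustment set.

{Attendance, TestScore}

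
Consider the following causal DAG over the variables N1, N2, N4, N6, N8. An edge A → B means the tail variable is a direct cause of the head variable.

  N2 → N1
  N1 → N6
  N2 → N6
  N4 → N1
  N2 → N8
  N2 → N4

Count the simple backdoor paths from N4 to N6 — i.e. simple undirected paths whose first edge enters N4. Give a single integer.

A backdoor path from N4 to N6 is any simple undirected path whose first edge points into N4 (i.e. leaves N4 via a parent).
Parents of N4: {N2}.
Enumerating:
  P1: N4 <- N2 -> N1 -> N6
  P2: N4 <- N2 -> N6
That exhausts the simple backdoor paths. Count: 2.

2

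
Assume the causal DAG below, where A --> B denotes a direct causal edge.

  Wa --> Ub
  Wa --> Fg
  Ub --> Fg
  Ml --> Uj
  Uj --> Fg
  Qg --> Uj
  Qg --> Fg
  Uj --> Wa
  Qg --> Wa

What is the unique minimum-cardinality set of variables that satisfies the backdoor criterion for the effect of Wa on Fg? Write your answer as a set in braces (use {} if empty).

Variables eligible for adjustment (non-descendants of Wa, excluding Wa and Fg): {Ml, Qg, Uj}.
Backdoor paths from Wa to Fg:
  P1: Wa <- Qg -> Uj -> Fg
  P2: Wa <- Qg -> Fg
  P3: Wa <- Uj <- Qg -> Fg
  P4: Wa <- Uj -> Fg
The empty set is not sufficient: P1 (Wa <- Qg -> Uj -> Fg) has no collider blocking it and no conditioned non-collider, so it is open.
Try {Qg, Uj}:
  P1: blocked at fork node Qg ∈ conditioning set.
  P2: blocked at fork node Qg ∈ conditioning set.
  P3: blocked at chain node Uj ∈ conditioning set.
  P4: blocked at fork node Uj ∈ conditioning set.
{Qg, Uj} contains no descendant of Wa and blocks every backdoor path.
Every element of {Qg, Uj} is needed (dropping Qg leaves P2 open; dropping Uj leaves P4 open), so no proper subset is valid.
Among all size-2 subsets of the eligible variables, only {Qg, Uj} blocks every backdoor path, so it is the unique smallest valid adjustment set.

{Qg, Uj}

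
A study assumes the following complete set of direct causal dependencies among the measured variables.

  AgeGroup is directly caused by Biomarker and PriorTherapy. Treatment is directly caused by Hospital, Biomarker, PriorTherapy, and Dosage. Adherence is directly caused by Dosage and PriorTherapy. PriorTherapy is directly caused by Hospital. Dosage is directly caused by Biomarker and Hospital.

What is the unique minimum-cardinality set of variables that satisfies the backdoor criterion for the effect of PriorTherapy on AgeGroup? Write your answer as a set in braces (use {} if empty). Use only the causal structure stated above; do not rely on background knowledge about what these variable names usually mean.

Variables eligible for adjustment (non-descendants of PriorTherapy, excluding PriorTherapy and AgeGroup): {Biomarker, Dosage, Hospital}.
Backdoor paths from PriorTherapy to AgeGroup:
  P1: PriorTherapy <- Hospital -> Dosage <- Biomarker -> AgeGroup
  P2: PriorTherapy <- Hospital -> Dosage -> Treatment <- Biomarker -> AgeGroup
  P3: PriorTherapy <- Hospital -> Treatment <- Biomarker -> AgeGroup
  P4: PriorTherapy <- Hospital -> Treatment <- Dosage <- Biomarker -> AgeGroup
Each backdoor path contains an unconditioned collider, so every path is already blocked with the empty conditioning set:
  P1: blocked at collider Dosage (neither it nor any descendant is in the conditioning set).
  P2: blocked at collider Treatment (neither it nor any descendant is in the conditioning set).
  P3: blocked at collider Treatment (neither it nor any descendant is in the conditioning set).
  P4: blocked at collider Treatment (neither it nor any descendant is in the conditioning set).
The empty set is therefore the unique smallest valid set.

{}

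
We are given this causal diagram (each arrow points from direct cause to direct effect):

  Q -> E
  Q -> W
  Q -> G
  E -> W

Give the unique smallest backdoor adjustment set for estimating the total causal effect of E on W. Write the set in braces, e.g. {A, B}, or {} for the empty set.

Variables eligible for adjustment (non-descendants of E, excluding E and W): {G, Q}.
Backdoor paths from E to W:
  P1: E <- Q -> W
The empty set is not sufficient: P1 (E <- Q -> W) has no collider blocking it and no conditioned non-collider, so it is open.
Try {Q}:
  P1: blocked at fork node Q ∈ conditioning set.
{Q} contains no descendant of E and blocks every backdoor path.
No other singleton works — e.g. {G} leaves P1 open — so {Q} is the unique smallest valid adjustment set.

{Q}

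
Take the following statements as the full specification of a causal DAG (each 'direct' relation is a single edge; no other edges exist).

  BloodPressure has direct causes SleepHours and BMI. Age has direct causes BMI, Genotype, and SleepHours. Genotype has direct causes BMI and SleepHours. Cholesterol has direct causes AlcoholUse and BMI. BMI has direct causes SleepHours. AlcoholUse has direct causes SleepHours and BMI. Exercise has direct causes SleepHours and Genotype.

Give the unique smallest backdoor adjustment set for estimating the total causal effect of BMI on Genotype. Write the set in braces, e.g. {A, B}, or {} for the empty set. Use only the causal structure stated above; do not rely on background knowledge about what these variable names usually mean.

Variables eligible for adjustment (non-descendants of BMI, excluding BMI and Genotype): {SleepHours}.
Backdoor paths from BMI to Genotype:
  P1: BMI <- SleepHours -> Genotype
  P2: BMI <- SleepHours -> Exercise <- Genotype
  P3: BMI <- SleepHours -> Age <- Genotype
The empty set is not sufficient: P1 (BMI <- SleepHours -> Genotype) has no collider blocking it and no conditioned non-collider, so it is open.
Try {SleepHours}:
  P1: blocked at fork node SleepHours ∈ conditioning set.
  P2: blocked at fork node SleepHours ∈ conditioning set.
  P3: blocked at fork node SleepHours ∈ conditioning set.
{SleepHours} contains no descendant of BMI and blocks every backdoor path.
{SleepHours} is the unique smallest valid adjustment set.

{SleepHours}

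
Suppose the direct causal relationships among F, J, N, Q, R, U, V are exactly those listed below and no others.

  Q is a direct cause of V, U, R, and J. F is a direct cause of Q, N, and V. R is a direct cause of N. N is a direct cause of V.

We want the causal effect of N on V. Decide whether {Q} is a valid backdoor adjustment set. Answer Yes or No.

No

Backdoor paths from N to V (paths whose first edge points into N):
  P1: N <- F -> Q -> V
  P2: N <- F -> V
  P3: N <- R <- Q <- F -> V
  P4: N <- R <- Q -> V
Condition 1 (no descendant of N in the set): holds — descendants of N are {V}; none are in {Q}.
Condition 2 (every backdoor path blocked by {Q}):
  P1: blocked at chain node Q ∈ conditioning set.
  P2: open — no interior node is in the conditioning set.
  P3: blocked at chain node Q ∈ conditioning set.
  P4: blocked at fork node Q ∈ conditioning set.
{Q} does not satisfy the backdoor criterion.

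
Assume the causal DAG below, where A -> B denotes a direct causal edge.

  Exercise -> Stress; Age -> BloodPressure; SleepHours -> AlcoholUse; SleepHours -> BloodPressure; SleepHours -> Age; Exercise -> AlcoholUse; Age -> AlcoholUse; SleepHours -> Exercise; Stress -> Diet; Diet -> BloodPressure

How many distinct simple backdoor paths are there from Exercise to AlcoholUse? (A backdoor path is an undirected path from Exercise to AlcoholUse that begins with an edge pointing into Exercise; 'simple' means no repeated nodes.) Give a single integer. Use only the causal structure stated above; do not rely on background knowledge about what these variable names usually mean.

A backdoor path from Exercise to AlcoholUse is any simple undirected path whose first edge points into Exercise (i.e. leaves Exercise via a parent).
Parents of Exercise: {SleepHours}.
Enumerating:
  P1: Exercise <- SleepHours -> Age -> AlcoholUse
  P2: Exercise <- SleepHours -> AlcoholUse
  P3: Exercise <- SleepHours -> BloodPressure <- Age -> AlcoholUse
That exhausts the simple backdoor paths. Count: 3.

3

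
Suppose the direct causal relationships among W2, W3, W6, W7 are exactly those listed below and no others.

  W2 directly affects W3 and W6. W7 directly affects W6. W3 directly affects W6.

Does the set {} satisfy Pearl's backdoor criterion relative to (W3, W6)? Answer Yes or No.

No

Backdoor paths from W3 to W6 (paths whose first edge points into W3):
  P1: W3 <- W2 -> W6
Condition 1 (no descendant of W3 in the set): holds — descendants of W3 are {W6}; none are in {}.
Condition 2 (every backdoor path blocked by {}):
  P1: open — no interior node is in the conditioning set.
{} does not satisfy the backdoor criterion.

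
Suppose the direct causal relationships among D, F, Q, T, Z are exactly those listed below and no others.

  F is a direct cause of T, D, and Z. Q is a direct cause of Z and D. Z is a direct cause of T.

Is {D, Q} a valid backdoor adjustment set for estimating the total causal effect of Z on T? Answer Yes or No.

Backdoor paths from Z to T (paths whose first edge points into Z):
  P1: Z <- Q -> D <- F -> T
  P2: Z <- F -> T
Condition 1 (no descendant of Z in the set): holds — descendants of Z are {T}; none are in {D, Q}.
Condition 2 (every backdoor path blocked by {D, Q}):
  P1: blocked at fork node Q ∈ conditioning set.
  P2: open — no interior node is in the conditioning set.
{D, Q} does not satisfy the backdoor criterion.

No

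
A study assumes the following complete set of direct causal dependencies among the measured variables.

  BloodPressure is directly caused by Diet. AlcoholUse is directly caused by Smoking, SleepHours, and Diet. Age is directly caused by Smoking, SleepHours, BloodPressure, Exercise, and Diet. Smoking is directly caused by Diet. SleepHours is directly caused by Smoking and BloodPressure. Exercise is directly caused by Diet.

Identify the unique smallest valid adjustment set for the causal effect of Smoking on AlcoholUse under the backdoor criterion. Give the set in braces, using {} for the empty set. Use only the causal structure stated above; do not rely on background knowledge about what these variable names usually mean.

Variables eligible for adjustment (non-descendants of Smoking, excluding Smoking and AlcoholUse): {BloodPressure, Diet, Exercise}.
Backdoor paths from Smoking to AlcoholUse:
  P1: Smoking <- Diet -> BloodPressure -> SleepHours -> AlcoholUse
  P2: Smoking <- Diet -> BloodPressure -> Age <- SleepHours -> AlcoholUse
  P3: Smoking <- Diet -> Exercise -> Age <- BloodPressure -> SleepHours -> AlcoholUse
  P4: Smoking <- Diet -> Exercise -> Age <- SleepHours -> AlcoholUse
  P5: Smoking <- Diet -> AlcoholUse
  P6: Smoking <- Diet -> Age <- BloodPressure -> SleepHours -> AlcoholUse
  P7: Smoking <- Diet -> Age <- SleepHours -> AlcoholUse
The empty set is not sufficient: P1 (Smoking <- Diet -> BloodPressure -> SleepHours -> AlcoholUse) has no collider blocking it and no conditioned non-collider, so it is open.
Try {Diet}:
  P1: blocked at fork node Diet ∈ conditioning set.
  P2: blocked at fork node Diet ∈ conditioning set.
  P3: blocked at fork node Diet ∈ conditioning set.
  P4: blocked at fork node Diet ∈ conditioning set.
  P5: blocked at fork node Diet ∈ conditioning set.
  P6: blocked at fork node Diet ∈ conditioning set.
  P7: blocked at fork node Diet ∈ conditioning set.
{Diet} contains no descendant of Smoking and blocks every backdoor path.
No other singleton works — e.g. {BloodPressure} leaves P5 open — so {Diet} is the unique smallest valid adjustment set.

{Diet}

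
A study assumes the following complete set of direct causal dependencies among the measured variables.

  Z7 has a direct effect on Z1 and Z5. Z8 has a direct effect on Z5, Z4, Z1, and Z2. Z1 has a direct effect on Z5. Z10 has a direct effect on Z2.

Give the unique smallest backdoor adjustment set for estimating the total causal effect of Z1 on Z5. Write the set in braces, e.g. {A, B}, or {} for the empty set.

Variables eligible for adjustment (non-descendants of Z1, excluding Z1 and Z5): {Z10, Z2, Z4, Z7, Z8}.
Backdoor paths from Z1 to Z5:
  P1: Z1 <- Z8 -> Z5
  P2: Z1 <- Z7 -> Z5
The empty set is not sufficient: P1 (Z1 <- Z8 -> Z5) has no collider blocking it and no conditioned non-collider, so it is open.
Try {Z7, Z8}:
  P1: blocked at fork node Z8 ∈ conditioning set.
  P2: blocked at fork node Z7 ∈ conditioning set.
{Z7, Z8} contains no descendant of Z1 and blocks every backdoor path.
Every element of {Z7, Z8} is needed (dropping Z7 leaves P2 open; dropping Z8 leaves P1 open), so no proper subset is valid.
Among all size-2 subsets of the eligible variables, only {Z7, Z8} blocks every backdoor path, so it is the unique smallest valid adjustment set.

{Z7, Z8}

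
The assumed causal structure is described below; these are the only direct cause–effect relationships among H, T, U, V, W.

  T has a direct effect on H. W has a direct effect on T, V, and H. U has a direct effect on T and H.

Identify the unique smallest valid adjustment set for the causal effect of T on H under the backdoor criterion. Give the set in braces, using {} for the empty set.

Variables eligible for adjustment (non-descendants of T, excluding T and H): {U, V, W}.
Backdoor paths from T to H:
  P1: T <- U -> H
  P2: T <- W -> H
The empty set is not sufficient: P1 (T <- U -> H) has no collider blocking it and no conditioned non-collider, so it is open.
Try {U, W}:
  P1: blocked at fork node U ∈ conditioning set.
  P2: blocked at fork node W ∈ conditioning set.
{U, W} contains no descendant of T and blocks every backdoor path.
Every element of {U, W} is needed (dropping U leaves P1 open; dropping W leaves P2 open), so no proper subset is valid.
Among all size-2 subsets of the eligible variables, only {U, W} blocks every backdoor path, so it is the unique smallest valid adjustment set.

{U, W}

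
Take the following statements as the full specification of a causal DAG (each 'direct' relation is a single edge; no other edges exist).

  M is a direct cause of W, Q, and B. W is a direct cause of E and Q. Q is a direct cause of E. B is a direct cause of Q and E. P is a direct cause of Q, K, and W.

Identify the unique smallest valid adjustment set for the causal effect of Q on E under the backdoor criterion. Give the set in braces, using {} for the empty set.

{B, W}

Variables eligible for adjustment (non-descendants of Q, excluding Q and E): {B, K, M, P, W}.
Backdoor paths from Q to E:
  P1: Q <- M -> B -> E
  P2: Q <- M -> W -> E
  P3: Q <- B <- M -> W -> E
  P4: Q <- B -> E
  P5: Q <- P -> W <- M -> B -> E
  P6: Q <- P -> W -> E
  P7: Q <- W <- M -> B -> E
  P8: Q <- W -> E
The empty set is not sufficient: P1 (Q <- M -> B -> E) has no collider blocking it and no conditioned non-collider, so it is open.
Try {B, W}:
  P1: blocked at chain node B ∈ conditioning set.
  P2: blocked at chain node W ∈ conditioning set.
  P3: blocked at chain node B ∈ conditioning set.
  P4: blocked at fork node B ∈ conditioning set.
  P5: blocked at chain node B ∈ conditioning set.
  P6: blocked at chain node W ∈ conditioning set.
  P7: blocked at chain node W ∈ conditioning set.
  P8: blocked at fork node W ∈ conditioning set.
{B, W} contains no descendant of Q and blocks every backdoor path.
Every element of {B, W} is needed (dropping B leaves P1 open; dropping W leaves P2 open), so no proper subset is valid.
Among all size-2 subsets of the eligible variables, only {B, W} blocks every backdoor path, so it is the unique smallest valid adjustment set.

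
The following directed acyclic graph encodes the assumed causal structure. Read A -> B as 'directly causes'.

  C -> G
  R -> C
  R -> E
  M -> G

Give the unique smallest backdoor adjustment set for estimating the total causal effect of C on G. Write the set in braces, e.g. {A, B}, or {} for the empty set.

{}

Variables eligible for adjustment (non-descendants of C, excluding C and G): {E, M, R}.
Backdoor paths from C to G:
  (none)
With no backdoor paths the empty set already satisfies the criterion, and it is trivially minimal.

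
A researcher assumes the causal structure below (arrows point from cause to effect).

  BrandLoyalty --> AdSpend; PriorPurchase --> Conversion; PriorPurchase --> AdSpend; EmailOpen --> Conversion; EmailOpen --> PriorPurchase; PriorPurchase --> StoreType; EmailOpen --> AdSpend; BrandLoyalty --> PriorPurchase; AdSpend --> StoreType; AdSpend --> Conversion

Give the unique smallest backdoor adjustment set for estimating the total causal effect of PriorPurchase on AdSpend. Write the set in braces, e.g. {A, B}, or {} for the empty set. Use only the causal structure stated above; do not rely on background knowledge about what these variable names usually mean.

{BrandLoyalty, EmailOpen}

Variables eligible for adjustment (non-descendants of PriorPurchase, excluding PriorPurchase and AdSpend): {BrandLoyalty, EmailOpen}.
Backdoor paths from PriorPurchase to AdSpend:
  P1: PriorPurchase <- BrandLoyalty -> AdSpend
  P2: PriorPurchase <- EmailOpen -> AdSpend
  P3: PriorPurchase <- EmailOpen -> Conversion <- AdSpend
The empty set is not sufficient: P1 (PriorPurchase <- BrandLoyalty -> AdSpend) has no collider blocking it and no conditioned non-collider, so it is open.
Try {BrandLoyalty, EmailOpen}:
  P1: blocked at fork node BrandLoyalty ∈ conditioning set.
  P2: blocked at fork node EmailOpen ∈ conditioning set.
  P3: blocked at fork node EmailOpen ∈ conditioning set.
{BrandLoyalty, EmailOpen} contains no descendant of PriorPurchase and blocks every backdoor path.
Every element of {BrandLoyalty, EmailOpen} is needed (dropping BrandLoyalty leaves P1 open; dropping EmailOpen leaves P2 open), so no proper subset is valid.
Among all size-2 subsets of the eligible variables, only {BrandLoyalty, EmailOpen} blocks every backdoor path, so it is the unique smallest valid adjustment set.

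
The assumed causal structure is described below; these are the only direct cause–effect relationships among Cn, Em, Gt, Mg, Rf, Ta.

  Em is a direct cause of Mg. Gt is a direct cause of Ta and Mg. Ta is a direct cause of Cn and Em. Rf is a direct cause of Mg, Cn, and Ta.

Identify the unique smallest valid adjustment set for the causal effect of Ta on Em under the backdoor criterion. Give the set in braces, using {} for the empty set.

{}

Variables eligible for adjustment (non-descendants of Ta, excluding Ta and Em): {Gt, Rf}.
Backdoor paths from Ta to Em:
  P1: Ta <- Rf -> Mg <- Em
  P2: Ta <- Gt -> Mg <- Em
Each backdoor path contains an unconditioned collider, so every path is already blocked with the empty conditioning set:
  P1: blocked at collider Mg (neither it nor any descendant is in the conditioning set).
  P2: blocked at collider Mg (neither it nor any descendant is in the conditioning set).
The empty set is therefore the unique smallest valid set.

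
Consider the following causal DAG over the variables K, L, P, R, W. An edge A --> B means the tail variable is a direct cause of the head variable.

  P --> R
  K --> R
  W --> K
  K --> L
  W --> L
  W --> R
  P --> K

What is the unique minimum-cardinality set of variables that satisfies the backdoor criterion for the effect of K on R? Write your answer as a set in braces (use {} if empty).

{P, W}

Variables eligible for adjustment (non-descendants of K, excluding K and R): {P, W}.
Backdoor paths from K to R:
  P1: K <- W -> R
  P2: K <- P -> R
The empty set is not sufficient: P1 (K <- W -> R) has no collider blocking it and no conditioned non-collider, so it is open.
Try {P, W}:
  P1: blocked at fork node W ∈ conditioning set.
  P2: blocked at fork node P ∈ conditioning set.
{P, W} contains no descendant of K and blocks every backdoor path.
Every element of {P, W} is needed (dropping P leaves P2 open; dropping W leaves P1 open), so no proper subset is valid.
Among all size-2 subsets of the eligible variables, only {P, W} blocks every backdoor path, so it is the unique smallest valid adjustment set.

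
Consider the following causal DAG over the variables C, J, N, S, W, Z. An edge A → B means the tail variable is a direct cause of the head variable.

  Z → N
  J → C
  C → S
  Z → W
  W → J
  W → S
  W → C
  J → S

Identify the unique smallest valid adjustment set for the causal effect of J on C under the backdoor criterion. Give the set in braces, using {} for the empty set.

Variables eligible for adjustment (non-descendants of J, excluding J and C): {N, W, Z}.
Backdoor paths from J to C:
  P1: J <- W -> C
  P2: J <- W -> S <- C
The empty set is not sufficient: P1 (J <- W -> C) has no collider blocking it and no conditioned non-collider, so it is open.
Try {W}:
  P1: blocked at fork node W ∈ conditioning set.
  P2: blocked at fork node W ∈ conditioning set.
{W} contains no descendant of J and blocks every backdoor path.
No other singleton works — e.g. {Z} leaves P1 open — so {W} is the unique smallest valid adjustment set.

{W}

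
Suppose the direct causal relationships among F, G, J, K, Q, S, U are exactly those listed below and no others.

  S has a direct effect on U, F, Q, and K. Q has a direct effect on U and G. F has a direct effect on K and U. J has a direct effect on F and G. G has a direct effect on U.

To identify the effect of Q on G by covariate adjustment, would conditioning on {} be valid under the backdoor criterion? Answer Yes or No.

Backdoor paths from Q to G (paths whose first edge points into Q):
  P1: Q <- S -> F <- J -> G
  P2: Q <- S -> F -> U <- G
  P3: Q <- S -> K <- F <- J -> G
  P4: Q <- S -> K <- F -> U <- G
  P5: Q <- S -> U <- F <- J -> G
  P6: Q <- S -> U <- G
Condition 1 (no descendant of Q in the set): holds — descendants of Q are {G, U}; none are in {}.
Condition 2 (every backdoor path blocked by {}):
  P1: blocked at collider F (neither it nor any descendant is in the conditioning set).
  P2: blocked at collider U (neither it nor any descendant is in the conditioning set).
  P3: blocked at collider K (neither it nor any descendant is in the conditioning set).
  P4: blocked at collider K (neither it nor any descendant is in the conditioning set).
  P5: blocked at collider U (neither it nor any descendant is in the conditioning set).
  P6: blocked at collider U (neither it nor any descendant is in the conditioning set).
{} satisfies the backdoor criterion.

Yes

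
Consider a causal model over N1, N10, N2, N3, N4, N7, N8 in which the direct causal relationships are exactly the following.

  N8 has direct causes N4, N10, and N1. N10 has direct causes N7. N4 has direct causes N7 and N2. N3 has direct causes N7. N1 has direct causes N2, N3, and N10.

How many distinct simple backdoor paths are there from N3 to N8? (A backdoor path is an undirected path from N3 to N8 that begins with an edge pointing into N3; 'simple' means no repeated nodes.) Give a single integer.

A backdoor path from N3 to N8 is any simple undirected path whose first edge points into N3 (i.e. leaves N3 via a parent).
Parents of N3: {N7}.
Enumerating:
  P1: N3 <- N7 -> N4 <- N2 -> N1 <- N10 -> N8
  P2: N3 <- N7 -> N4 <- N2 -> N1 -> N8
  P3: N3 <- N7 -> N4 -> N8
  P4: N3 <- N7 -> N10 -> N1 <- N2 -> N4 -> N8
  P5: N3 <- N7 -> N10 -> N1 -> N8
  P6: N3 <- N7 -> N10 -> N8
That exhausts the simple backdoor paths. Count: 6.

6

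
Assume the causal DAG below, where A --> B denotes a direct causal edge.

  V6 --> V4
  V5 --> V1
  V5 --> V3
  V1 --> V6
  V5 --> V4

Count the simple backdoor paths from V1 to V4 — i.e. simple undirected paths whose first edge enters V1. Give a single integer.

1

A backdoor path from V1 to V4 is any simple undirected path whose first edge points into V1 (i.e. leaves V1 via a parent).
Parents of V1: {V5}.
Enumerating:
  P1: V1 <- V5 -> V4
That exhausts the simple backdoor paths. Count: 1.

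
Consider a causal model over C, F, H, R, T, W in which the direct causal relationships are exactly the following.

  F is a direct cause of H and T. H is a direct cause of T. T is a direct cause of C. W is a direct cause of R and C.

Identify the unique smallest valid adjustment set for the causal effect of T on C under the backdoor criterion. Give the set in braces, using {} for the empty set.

{}

Variables eligible for adjustment (non-descendants of T, excluding T and C): {F, H, R, W}.
Backdoor paths from T to C:
  (none)
With no backdoor paths the empty set already satisfies the criterion, and it is trivially minimal.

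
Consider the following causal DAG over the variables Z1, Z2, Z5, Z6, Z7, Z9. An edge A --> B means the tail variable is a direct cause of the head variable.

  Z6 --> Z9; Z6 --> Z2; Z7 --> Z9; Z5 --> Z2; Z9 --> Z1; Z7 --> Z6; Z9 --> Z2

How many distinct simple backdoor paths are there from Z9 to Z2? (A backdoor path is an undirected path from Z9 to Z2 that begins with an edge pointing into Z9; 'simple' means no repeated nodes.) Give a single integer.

2

A backdoor path from Z9 to Z2 is any simple undirected path whose first edge points into Z9 (i.e. leaves Z9 via a parent).
Parents of Z9: {Z6, Z7}.
Enumerating:
  P1: Z9 <- Z7 -> Z6 -> Z2
  P2: Z9 <- Z6 -> Z2
That exhausts the simple backdoor paths. Count: 2.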